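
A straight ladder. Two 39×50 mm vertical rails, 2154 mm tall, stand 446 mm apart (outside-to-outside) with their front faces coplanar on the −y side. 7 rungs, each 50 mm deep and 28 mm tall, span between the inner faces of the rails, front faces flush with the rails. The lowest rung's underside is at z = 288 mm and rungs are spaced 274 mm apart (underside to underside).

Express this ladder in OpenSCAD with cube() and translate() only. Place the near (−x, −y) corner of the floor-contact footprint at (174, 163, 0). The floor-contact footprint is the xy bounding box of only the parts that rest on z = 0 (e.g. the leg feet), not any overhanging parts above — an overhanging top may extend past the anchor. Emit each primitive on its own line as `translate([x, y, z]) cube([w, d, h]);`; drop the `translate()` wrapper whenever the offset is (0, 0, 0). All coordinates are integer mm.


translate([174, 163, 0]) cube([39, 50, 2154]);
translate([581, 163, 0]) cube([39, 50, 2154]);
translate([213, 163, 288]) cube([368, 50, 28]);
translate([213, 163, 562]) cube([368, 50, 28]);
translate([213, 163, 836]) cube([368, 50, 28]);
translate([213, 163, 1110]) cube([368, 50, 28]);
translate([213, 163, 1384]) cube([368, 50, 28]);
translate([213, 163, 1658]) cube([368, 50, 28]);
translate([213, 163, 1932]) cube([368, 50, 28]);


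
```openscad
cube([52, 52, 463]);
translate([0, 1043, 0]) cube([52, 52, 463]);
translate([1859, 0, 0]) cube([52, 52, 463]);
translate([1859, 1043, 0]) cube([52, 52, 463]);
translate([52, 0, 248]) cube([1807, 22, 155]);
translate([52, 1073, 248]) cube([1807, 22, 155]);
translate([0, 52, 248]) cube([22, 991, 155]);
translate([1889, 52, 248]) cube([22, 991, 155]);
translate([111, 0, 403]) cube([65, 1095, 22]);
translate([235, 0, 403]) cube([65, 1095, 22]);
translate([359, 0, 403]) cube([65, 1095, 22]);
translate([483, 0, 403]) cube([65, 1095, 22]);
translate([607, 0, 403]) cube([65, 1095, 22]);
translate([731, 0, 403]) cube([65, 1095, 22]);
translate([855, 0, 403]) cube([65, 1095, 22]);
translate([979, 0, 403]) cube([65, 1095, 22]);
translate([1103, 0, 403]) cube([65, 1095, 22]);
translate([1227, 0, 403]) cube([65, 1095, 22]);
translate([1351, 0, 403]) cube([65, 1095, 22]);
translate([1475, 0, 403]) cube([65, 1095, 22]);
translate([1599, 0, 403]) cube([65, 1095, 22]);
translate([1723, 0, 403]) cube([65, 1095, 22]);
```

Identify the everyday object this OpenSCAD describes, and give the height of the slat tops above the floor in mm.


A bed frame. The slat-top height is 425 mm.

Four posts, four rails, and a row of slats — a bed frame. Slats sit on the rails at z = 248 + 155 = 403; with slat thickness 22, the top is 425 mm.


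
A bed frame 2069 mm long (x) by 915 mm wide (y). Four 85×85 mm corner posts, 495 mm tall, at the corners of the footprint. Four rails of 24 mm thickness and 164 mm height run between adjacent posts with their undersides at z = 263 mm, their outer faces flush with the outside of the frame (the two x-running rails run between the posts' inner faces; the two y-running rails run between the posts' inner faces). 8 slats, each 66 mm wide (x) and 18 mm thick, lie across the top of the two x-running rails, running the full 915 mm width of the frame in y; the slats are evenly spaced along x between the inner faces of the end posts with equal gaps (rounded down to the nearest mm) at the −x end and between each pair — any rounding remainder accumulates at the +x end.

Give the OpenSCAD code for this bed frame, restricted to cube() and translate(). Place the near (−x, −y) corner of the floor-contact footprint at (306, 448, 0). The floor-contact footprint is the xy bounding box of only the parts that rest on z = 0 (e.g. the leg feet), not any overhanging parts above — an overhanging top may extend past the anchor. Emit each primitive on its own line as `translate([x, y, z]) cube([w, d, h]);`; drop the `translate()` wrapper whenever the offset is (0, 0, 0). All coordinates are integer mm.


// slat z = rail_z + rail_h = 263 + 164 = 427
// slat gap = ⌊(1899 − 8·66) / 9⌋ = 152
translate([306, 448, 0]) cube([85, 85, 495]);
translate([306, 1278, 0]) cube([85, 85, 495]);
translate([2290, 448, 0]) cube([85, 85, 495]);
translate([2290, 1278, 0]) cube([85, 85, 495]);
translate([391, 448, 263]) cube([1899, 24, 164]);
translate([391, 1339, 263]) cube([1899, 24, 164]);
translate([306, 533, 263]) cube([24, 745, 164]);
translate([2351, 533, 263]) cube([24, 745, 164]);
translate([543, 448, 427]) cube([66, 915, 18]);
translate([761, 448, 427]) cube([66, 915, 18]);
translate([979, 448, 427]) cube([66, 915, 18]);
translate([1197, 448, 427]) cube([66, 915, 18]);
translate([1415, 448, 427]) cube([66, 915, 18]);
translate([1633, 448, 427]) cube([66, 915, 18]);
translate([1851, 448, 427]) cube([66, 915, 18]);
translate([2069, 448, 427]) cube([66, 915, 18]);


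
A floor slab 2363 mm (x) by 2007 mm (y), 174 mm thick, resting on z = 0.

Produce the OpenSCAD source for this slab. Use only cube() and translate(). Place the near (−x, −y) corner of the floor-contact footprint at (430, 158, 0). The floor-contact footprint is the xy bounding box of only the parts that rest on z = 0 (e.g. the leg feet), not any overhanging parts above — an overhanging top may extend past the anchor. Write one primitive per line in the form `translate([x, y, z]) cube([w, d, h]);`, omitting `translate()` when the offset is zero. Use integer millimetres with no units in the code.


translate([430, 158, 0]) cube([2363, 2007, 174]);


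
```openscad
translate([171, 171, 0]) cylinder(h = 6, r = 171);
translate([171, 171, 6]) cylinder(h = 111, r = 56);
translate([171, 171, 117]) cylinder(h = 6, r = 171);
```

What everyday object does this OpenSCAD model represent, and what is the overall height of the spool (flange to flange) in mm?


A spool. The overall height is 123 mm.

Three coaxial cylinders, large–small–large — a spool. Two 6 mm flanges and a 111 mm core give 6 + 111 + 6 = 123 mm.


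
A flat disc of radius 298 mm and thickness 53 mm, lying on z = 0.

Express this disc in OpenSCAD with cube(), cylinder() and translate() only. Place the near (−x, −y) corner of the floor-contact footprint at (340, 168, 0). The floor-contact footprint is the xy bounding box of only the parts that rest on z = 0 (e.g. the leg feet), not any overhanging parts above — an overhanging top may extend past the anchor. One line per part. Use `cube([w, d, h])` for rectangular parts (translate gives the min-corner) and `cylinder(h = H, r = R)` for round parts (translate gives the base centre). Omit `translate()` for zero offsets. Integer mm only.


translate([638, 466, 0]) cylinder(h = 53, r = 298);


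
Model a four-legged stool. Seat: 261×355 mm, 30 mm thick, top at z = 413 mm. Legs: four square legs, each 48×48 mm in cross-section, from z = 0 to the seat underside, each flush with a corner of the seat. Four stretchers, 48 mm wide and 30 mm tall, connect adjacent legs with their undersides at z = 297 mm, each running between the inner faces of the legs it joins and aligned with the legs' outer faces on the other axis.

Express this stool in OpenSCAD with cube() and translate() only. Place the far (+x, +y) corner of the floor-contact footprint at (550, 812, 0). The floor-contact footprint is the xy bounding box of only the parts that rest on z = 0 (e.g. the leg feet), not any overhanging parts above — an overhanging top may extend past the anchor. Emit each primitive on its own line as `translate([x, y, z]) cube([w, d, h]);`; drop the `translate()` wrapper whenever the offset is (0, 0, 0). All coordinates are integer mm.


// leg_h = 413 - 30 = 383
// stretcher span = 261 - 2*48 = 165
translate([289, 457, 383]) cube([261, 355, 30]);
translate([289, 457, 0]) cube([48, 48, 383]);
translate([502, 457, 0]) cube([48, 48, 383]);
translate([289, 764, 0]) cube([48, 48, 383]);
translate([502, 764, 0]) cube([48, 48, 383]);
translate([337, 457, 297]) cube([165, 48, 30]);
translate([337, 764, 297]) cube([165, 48, 30]);
translate([289, 505, 297]) cube([48, 259, 30]);
translate([502, 505, 297]) cube([48, 259, 30]);


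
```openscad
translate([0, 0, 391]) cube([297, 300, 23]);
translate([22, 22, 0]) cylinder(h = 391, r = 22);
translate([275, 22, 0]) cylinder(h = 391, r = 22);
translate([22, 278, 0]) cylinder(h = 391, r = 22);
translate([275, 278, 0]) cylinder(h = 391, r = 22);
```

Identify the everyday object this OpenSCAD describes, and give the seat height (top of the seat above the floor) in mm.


A stool. The seat height is 414 mm.

A 297×300×23 slab at z = 391 on four corner cylinders — a stool. The seat top is 391 + 23 = 414 mm.


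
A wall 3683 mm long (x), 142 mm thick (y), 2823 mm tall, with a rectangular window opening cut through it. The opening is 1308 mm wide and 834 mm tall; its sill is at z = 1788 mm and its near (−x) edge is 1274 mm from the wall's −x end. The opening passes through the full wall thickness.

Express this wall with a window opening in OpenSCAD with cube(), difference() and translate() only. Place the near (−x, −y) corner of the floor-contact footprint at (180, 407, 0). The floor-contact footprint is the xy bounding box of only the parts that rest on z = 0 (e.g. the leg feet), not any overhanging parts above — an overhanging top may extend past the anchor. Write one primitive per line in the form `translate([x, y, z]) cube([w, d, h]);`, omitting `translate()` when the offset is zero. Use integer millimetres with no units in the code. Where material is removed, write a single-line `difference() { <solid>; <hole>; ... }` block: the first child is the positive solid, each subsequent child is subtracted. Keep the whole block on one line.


difference() { translate([180, 407, 0]) cube([3683, 142, 2823]); translate([1454, 407, 1788]) cube([1308, 142, 834]); }


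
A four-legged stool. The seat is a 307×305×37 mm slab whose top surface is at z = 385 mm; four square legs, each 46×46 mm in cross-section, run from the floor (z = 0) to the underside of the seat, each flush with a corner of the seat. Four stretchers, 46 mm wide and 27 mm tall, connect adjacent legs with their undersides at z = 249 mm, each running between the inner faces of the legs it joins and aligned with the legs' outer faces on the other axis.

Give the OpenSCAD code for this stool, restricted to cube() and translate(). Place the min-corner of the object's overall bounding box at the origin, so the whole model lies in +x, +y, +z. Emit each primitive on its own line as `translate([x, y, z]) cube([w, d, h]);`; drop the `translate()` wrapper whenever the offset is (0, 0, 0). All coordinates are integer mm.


// leg_h = 385 - 37 = 348
// stretcher span = 307 - 2*46 = 215
translate([0, 0, 348]) cube([307, 305, 37]);
cube([46, 46, 348]);
translate([261, 0, 0]) cube([46, 46, 348]);
translate([0, 259, 0]) cube([46, 46, 348]);
translate([261, 259, 0]) cube([46, 46, 348]);
translate([46, 0, 249]) cube([215, 46, 27]);
translate([46, 259, 249]) cube([215, 46, 27]);
translate([0, 46, 249]) cube([46, 213, 27]);
translate([261, 46, 249]) cube([46, 213, 27]);


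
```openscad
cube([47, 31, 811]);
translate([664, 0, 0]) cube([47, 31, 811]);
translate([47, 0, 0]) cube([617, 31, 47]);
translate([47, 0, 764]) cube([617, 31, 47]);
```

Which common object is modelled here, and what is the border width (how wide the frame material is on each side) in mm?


A picture frame. The border width is 47 mm.

Four thin pieces enclosing a rectangular opening — a picture frame. The two full-height stiles are 811 mm tall; the top rail sits at z = 764 and is 47 mm tall, so the border above the opening is 811 − 764 = 47 mm, matching the stile x-width.


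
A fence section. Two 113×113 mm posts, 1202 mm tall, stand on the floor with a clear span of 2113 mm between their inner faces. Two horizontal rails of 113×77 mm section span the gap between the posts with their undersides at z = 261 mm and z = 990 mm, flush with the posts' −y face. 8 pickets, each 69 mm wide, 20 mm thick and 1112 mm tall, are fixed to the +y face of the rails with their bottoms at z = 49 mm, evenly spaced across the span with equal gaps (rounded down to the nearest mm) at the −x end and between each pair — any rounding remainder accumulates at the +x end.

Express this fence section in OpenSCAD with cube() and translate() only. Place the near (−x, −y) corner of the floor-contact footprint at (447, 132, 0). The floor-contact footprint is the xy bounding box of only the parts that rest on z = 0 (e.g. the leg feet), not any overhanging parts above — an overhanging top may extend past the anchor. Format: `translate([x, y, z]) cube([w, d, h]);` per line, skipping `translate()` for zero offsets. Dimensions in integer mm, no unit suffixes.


translate([447, 132, 0]) cube([113, 113, 1202]);
translate([2673, 132, 0]) cube([113, 113, 1202]);
translate([560, 132, 261]) cube([2113, 113, 77]);
translate([560, 132, 990]) cube([2113, 113, 77]);
translate([733, 245, 49]) cube([69, 20, 1112]);
translate([975, 245, 49]) cube([69, 20, 1112]);
translate([1217, 245, 49]) cube([69, 20, 1112]);
translate([1459, 245, 49]) cube([69, 20, 1112]);
translate([1701, 245, 49]) cube([69, 20, 1112]);
translate([1943, 245, 49]) cube([69, 20, 1112]);
translate([2185, 245, 49]) cube([69, 20, 1112]);
translate([2427, 245, 49]) cube([69, 20, 1112]);


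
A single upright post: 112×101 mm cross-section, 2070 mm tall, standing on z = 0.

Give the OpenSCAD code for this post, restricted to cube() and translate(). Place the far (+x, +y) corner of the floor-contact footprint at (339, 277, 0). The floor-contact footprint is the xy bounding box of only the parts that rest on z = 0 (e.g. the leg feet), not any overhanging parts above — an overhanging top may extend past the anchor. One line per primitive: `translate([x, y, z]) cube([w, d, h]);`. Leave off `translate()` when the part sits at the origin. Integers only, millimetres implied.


translate([227, 176, 0]) cube([112, 101, 2070]);


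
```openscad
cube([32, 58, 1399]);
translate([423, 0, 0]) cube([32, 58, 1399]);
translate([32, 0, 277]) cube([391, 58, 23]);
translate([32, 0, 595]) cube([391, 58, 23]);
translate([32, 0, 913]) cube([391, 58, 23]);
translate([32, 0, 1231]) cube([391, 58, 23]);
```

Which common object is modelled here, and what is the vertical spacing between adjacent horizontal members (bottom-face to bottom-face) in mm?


A ladder. The rung spacing is 318 mm.

Two tall 32×58 posts with 4 short bars between them — a ladder. Adjacent rungs sit at z = 277 and z = 595, so the spacing is 595 − 277 = 318 mm.


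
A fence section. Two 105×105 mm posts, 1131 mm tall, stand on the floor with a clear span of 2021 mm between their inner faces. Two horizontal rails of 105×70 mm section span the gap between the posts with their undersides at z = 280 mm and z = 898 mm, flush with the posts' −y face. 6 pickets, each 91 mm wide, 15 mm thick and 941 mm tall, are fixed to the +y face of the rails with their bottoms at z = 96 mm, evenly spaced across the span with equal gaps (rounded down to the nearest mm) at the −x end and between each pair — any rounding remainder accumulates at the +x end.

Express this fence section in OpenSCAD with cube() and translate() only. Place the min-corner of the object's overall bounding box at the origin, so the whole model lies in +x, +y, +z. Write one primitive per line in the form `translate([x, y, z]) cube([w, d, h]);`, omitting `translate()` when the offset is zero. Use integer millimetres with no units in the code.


cube([105, 105, 1131]);
translate([2126, 0, 0]) cube([105, 105, 1131]);
translate([105, 0, 280]) cube([2021, 105, 70]);
translate([105, 0, 898]) cube([2021, 105, 70]);
translate([315, 105, 96]) cube([91, 15, 941]);
translate([616, 105, 96]) cube([91, 15, 941]);
translate([917, 105, 96]) cube([91, 15, 941]);
translate([1218, 105, 96]) cube([91, 15, 941]);
translate([1519, 105, 96]) cube([91, 15, 941]);
translate([1820, 105, 96]) cube([91, 15, 941]);


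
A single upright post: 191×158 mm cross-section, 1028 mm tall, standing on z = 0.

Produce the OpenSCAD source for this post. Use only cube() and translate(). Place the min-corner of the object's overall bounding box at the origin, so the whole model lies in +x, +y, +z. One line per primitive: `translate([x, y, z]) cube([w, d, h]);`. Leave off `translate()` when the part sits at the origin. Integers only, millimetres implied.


cube([191, 158, 1028]);


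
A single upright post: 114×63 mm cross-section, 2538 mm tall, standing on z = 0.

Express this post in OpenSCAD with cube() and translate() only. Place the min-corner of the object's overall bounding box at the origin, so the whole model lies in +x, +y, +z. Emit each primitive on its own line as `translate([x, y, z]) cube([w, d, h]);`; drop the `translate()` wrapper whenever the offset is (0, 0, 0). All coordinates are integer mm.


cube([114, 63, 2538]);


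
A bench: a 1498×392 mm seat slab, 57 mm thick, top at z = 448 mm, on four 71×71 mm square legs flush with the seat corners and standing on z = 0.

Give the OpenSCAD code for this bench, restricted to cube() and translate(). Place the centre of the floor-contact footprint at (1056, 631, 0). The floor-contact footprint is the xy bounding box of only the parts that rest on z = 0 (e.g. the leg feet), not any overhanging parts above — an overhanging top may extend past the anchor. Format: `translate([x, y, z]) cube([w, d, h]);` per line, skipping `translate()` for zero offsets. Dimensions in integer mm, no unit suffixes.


// leg_h = 448 − 57 = 391
translate([307, 435, 391]) cube([1498, 392, 57]);
translate([307, 435, 0]) cube([71, 71, 391]);
translate([307, 756, 0]) cube([71, 71, 391]);
translate([1734, 435, 0]) cube([71, 71, 391]);
translate([1734, 756, 0]) cube([71, 71, 391]);


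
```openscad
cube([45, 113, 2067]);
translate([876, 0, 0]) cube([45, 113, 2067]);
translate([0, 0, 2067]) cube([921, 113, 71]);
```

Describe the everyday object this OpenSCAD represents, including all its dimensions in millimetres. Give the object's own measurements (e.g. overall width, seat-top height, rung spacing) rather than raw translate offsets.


A door frame. The clear opening is 831 mm wide and 2067 mm high. Two 45 mm wide jambs, 113 mm deep, stand either side of the opening from the floor to the top of the opening. A 71 mm thick head sits across the top of both jambs, spanning the full outside width of the frame.


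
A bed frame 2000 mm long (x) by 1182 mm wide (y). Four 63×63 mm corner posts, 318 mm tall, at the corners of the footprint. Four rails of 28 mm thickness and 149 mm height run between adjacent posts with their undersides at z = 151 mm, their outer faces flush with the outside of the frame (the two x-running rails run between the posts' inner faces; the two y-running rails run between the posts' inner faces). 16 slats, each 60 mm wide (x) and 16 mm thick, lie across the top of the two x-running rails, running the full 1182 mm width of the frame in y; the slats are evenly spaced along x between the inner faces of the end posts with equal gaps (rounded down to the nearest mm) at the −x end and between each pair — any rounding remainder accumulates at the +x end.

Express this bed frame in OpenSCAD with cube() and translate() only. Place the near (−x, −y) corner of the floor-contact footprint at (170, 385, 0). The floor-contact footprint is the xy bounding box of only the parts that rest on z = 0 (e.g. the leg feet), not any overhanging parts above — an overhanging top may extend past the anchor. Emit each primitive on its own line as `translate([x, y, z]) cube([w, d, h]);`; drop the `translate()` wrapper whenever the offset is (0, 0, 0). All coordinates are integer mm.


translate([170, 385, 0]) cube([63, 63, 318]);
translate([170, 1504, 0]) cube([63, 63, 318]);
translate([2107, 385, 0]) cube([63, 63, 318]);
translate([2107, 1504, 0]) cube([63, 63, 318]);
translate([233, 385, 151]) cube([1874, 28, 149]);
translate([233, 1539, 151]) cube([1874, 28, 149]);
translate([170, 448, 151]) cube([28, 1056, 149]);
translate([2142, 448, 151]) cube([28, 1056, 149]);
translate([286, 385, 300]) cube([60, 1182, 16]);
translate([399, 385, 300]) cube([60, 1182, 16]);
translate([512, 385, 300]) cube([60, 1182, 16]);
translate([625, 385, 300]) cube([60, 1182, 16]);
translate([738, 385, 300]) cube([60, 1182, 16]);
translate([851, 385, 300]) cube([60, 1182, 16]);
translate([964, 385, 300]) cube([60, 1182, 16]);
translate([1077, 385, 300]) cube([60, 1182, 16]);
translate([1190, 385, 300]) cube([60, 1182, 16]);
translate([1303, 385, 300]) cube([60, 1182, 16]);
translate([1416, 385, 300]) cube([60, 1182, 16]);
translate([1529, 385, 300]) cube([60, 1182, 16]);
translate([1642, 385, 300]) cube([60, 1182, 16]);
translate([1755, 385, 300]) cube([60, 1182, 16]);
translate([1868, 385, 300]) cube([60, 1182, 16]);
translate([1981, 385, 300]) cube([60, 1182, 16]);


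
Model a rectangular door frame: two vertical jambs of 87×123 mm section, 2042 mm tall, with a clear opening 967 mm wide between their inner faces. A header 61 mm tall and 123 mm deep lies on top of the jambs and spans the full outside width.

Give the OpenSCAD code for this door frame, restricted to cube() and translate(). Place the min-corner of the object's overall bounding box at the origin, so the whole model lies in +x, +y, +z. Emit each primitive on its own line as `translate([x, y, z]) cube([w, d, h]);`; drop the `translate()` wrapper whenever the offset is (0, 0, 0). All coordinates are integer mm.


cube([87, 123, 2042]);
translate([1054, 0, 0]) cube([87, 123, 2042]);
translate([0, 0, 2042]) cube([1141, 123, 61]);


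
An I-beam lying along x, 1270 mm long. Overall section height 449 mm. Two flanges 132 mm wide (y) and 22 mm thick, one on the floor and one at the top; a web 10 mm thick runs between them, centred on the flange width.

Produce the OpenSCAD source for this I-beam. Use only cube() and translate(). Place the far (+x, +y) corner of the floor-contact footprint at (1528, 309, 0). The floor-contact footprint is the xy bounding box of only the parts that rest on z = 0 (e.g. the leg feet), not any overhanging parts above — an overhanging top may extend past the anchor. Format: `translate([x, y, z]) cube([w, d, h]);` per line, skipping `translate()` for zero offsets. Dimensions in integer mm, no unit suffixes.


translate([258, 177, 0]) cube([1270, 132, 22]);
translate([258, 238, 22]) cube([1270, 10, 405]);
translate([258, 177, 427]) cube([1270, 132, 22]);


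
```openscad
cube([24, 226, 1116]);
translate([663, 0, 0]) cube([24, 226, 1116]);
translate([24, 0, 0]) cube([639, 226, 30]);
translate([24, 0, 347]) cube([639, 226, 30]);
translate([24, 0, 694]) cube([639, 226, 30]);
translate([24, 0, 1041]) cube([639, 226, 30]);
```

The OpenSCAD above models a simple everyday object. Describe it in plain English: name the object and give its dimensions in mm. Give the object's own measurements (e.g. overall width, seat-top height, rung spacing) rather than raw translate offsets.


An open bookshelf. Two side panels, each 24 mm thick, 226 mm deep and 1116 mm tall, stand 687 mm apart (outside-to-outside). Between them sit 4 shelves, each 30 mm thick and 226 mm deep, spanning the full gap between the sides. The bottom shelf rests on the floor (its underside at z = 0) and the clear gap between one shelf's top and the next shelf's underside is 317 mm.


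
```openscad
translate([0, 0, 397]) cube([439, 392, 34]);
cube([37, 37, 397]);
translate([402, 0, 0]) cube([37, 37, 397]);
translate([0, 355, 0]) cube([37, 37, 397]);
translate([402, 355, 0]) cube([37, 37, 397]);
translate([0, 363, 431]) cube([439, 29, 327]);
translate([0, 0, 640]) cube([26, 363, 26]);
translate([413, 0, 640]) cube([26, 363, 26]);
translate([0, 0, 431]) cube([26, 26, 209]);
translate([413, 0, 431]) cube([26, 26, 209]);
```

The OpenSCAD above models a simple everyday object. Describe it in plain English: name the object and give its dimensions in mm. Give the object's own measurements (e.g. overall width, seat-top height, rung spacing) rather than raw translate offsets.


A chair. The seat is a 439×392×34 mm slab with its top at z = 431 mm, on four 37×37 mm corner legs (flush with the seat edges, standing on z = 0). A flat backrest 29 mm thick, 327 mm tall, spans the full seat width and rises from the seat top along its +y edge, rear face flush with the rear of the seat. Two armrests of 26×26 mm section run along each side from the seat's front edge to the front of the backrest, top faces 235 mm above the seat top and outer faces flush with the seat's x-edges; a 26×26 mm post under the front of each armrest stands on the seat at the front corner.


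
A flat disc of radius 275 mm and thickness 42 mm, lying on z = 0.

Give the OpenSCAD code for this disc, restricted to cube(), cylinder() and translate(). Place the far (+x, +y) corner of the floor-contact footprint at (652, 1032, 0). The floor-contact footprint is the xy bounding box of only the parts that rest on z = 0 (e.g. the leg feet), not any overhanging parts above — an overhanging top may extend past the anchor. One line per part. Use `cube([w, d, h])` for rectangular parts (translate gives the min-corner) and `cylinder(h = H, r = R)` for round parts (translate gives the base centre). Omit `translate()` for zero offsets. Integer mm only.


translate([377, 757, 0]) cylinder(h = 42, r = 275);


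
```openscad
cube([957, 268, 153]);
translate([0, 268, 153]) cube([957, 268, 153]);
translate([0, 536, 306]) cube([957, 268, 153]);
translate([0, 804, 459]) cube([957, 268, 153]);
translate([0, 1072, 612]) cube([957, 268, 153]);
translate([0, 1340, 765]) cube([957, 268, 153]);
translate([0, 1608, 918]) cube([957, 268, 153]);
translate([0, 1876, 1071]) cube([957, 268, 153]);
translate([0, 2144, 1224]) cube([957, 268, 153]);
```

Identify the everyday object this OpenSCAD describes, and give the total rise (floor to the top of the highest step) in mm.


A staircase. The total rise is 1377 mm.

9 identical blocks, each offset up and back from the previous — a staircase. Each step is 153 mm tall and there are 9 of them, so the total rise is 9 × 153 = 1377 mm.


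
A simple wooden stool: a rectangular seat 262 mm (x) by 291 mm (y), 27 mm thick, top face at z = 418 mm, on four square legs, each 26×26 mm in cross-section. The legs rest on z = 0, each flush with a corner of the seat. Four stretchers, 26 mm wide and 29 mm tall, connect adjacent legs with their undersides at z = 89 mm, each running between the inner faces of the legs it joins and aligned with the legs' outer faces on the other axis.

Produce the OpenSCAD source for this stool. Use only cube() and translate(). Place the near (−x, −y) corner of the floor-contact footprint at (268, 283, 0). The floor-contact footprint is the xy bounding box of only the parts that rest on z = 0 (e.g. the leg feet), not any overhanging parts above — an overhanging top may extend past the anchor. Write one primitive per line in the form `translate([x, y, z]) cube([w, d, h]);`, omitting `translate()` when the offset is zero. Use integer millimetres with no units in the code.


translate([268, 283, 391]) cube([262, 291, 27]);
translate([268, 283, 0]) cube([26, 26, 391]);
translate([504, 283, 0]) cube([26, 26, 391]);
translate([268, 548, 0]) cube([26, 26, 391]);
translate([504, 548, 0]) cube([26, 26, 391]);
translate([294, 283, 89]) cube([210, 26, 29]);
translate([294, 548, 89]) cube([210, 26, 29]);
translate([268, 309, 89]) cube([26, 239, 29]);
translate([504, 309, 89]) cube([26, 239, 29]);


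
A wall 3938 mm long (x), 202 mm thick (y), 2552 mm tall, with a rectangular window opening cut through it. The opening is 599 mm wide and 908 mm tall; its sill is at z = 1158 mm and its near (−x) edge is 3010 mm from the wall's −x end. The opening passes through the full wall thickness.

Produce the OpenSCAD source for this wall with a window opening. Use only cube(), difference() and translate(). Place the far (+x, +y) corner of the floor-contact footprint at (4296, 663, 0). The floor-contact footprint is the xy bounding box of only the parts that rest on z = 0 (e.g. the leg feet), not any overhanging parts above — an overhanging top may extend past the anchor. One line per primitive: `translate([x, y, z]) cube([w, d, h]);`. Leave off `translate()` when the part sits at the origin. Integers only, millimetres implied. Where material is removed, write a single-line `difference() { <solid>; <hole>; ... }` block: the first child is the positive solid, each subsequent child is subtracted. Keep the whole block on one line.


difference() { translate([358, 461, 0]) cube([3938, 202, 2552]); translate([3368, 461, 1158]) cube([599, 202, 908]); }


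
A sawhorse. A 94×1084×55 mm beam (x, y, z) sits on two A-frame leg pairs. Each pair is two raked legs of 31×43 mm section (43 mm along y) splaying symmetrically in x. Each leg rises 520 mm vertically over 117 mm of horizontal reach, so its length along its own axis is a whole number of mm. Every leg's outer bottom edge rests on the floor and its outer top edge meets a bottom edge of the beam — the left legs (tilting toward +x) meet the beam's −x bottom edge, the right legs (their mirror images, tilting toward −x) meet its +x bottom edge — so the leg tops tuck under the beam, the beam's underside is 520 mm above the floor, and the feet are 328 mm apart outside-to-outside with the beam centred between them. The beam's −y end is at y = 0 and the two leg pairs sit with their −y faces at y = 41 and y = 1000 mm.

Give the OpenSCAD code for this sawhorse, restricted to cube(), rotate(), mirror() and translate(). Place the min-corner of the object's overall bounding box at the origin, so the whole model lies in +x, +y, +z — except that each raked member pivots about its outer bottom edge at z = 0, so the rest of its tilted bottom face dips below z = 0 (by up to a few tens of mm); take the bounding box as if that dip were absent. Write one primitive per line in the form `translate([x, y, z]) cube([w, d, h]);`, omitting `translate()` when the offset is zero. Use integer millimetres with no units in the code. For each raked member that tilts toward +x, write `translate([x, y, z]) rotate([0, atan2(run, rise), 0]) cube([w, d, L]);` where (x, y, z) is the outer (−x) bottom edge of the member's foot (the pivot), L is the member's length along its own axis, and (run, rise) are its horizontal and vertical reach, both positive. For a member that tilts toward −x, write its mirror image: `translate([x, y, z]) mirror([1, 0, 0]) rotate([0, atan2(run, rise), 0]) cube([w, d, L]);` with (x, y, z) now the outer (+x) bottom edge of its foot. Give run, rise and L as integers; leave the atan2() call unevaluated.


// leg length = √(117² + 520²) = 533
// right-leg outer foot x = 2·117 + 94 = 328
// beam min-corner = (117, 0, 520)
translate([117, 0, 520]) cube([94, 1084, 55]);
translate([0, 41, 0]) rotate([0, atan2(117, 520), 0]) cube([31, 43, 533]);
translate([328, 41, 0]) mirror([1, 0, 0]) rotate([0, atan2(117, 520), 0]) cube([31, 43, 533]);
translate([0, 1000, 0]) rotate([0, atan2(117, 520), 0]) cube([31, 43, 533]);
translate([328, 1000, 0]) mirror([1, 0, 0]) rotate([0, atan2(117, 520), 0]) cube([31, 43, 533]);


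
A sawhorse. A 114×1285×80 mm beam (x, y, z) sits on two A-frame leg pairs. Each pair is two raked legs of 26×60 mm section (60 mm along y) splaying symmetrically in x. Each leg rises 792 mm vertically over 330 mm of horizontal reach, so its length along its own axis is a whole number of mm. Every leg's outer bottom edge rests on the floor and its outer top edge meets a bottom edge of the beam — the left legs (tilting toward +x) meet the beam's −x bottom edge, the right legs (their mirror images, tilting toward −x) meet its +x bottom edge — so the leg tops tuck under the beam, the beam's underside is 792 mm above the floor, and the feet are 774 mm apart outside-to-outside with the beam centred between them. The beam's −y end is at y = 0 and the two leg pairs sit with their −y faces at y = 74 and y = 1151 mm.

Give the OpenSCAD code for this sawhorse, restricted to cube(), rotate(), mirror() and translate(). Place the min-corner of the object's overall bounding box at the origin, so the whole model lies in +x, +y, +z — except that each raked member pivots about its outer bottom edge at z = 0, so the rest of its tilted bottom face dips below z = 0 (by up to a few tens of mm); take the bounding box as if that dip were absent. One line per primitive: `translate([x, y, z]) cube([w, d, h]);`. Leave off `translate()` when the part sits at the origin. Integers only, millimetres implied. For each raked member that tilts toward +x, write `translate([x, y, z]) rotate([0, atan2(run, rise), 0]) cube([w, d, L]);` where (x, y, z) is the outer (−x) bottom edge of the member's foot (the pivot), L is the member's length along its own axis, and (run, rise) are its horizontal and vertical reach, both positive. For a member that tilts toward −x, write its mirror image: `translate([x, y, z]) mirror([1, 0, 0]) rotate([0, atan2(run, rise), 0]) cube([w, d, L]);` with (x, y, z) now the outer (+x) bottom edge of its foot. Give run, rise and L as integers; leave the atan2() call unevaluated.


// leg length = √(330² + 792²) = 858
// right-leg outer foot x = 2·330 + 114 = 774
// beam min-corner = (330, 0, 792)
translate([330, 0, 792]) cube([114, 1285, 80]);
translate([0, 74, 0]) rotate([0, atan2(330, 792), 0]) cube([26, 60, 858]);
translate([774, 74, 0]) mirror([1, 0, 0]) rotate([0, atan2(330, 792), 0]) cube([26, 60, 858]);
translate([0, 1151, 0]) rotate([0, atan2(330, 792), 0]) cube([26, 60, 858]);
translate([774, 1151, 0]) mirror([1, 0, 0]) rotate([0, atan2(330, 792), 0]) cube([26, 60, 858]);


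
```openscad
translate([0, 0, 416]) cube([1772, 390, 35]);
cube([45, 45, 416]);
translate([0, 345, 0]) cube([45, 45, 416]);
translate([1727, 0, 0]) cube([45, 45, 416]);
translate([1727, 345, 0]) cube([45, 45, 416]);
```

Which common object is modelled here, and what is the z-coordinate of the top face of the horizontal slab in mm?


A bench. The seat-top height is 451 mm.

A long slab on four corner posts — a bench. The slab sits at z = 416 with thickness 35, so the top is 416 + 35 = 451 mm.


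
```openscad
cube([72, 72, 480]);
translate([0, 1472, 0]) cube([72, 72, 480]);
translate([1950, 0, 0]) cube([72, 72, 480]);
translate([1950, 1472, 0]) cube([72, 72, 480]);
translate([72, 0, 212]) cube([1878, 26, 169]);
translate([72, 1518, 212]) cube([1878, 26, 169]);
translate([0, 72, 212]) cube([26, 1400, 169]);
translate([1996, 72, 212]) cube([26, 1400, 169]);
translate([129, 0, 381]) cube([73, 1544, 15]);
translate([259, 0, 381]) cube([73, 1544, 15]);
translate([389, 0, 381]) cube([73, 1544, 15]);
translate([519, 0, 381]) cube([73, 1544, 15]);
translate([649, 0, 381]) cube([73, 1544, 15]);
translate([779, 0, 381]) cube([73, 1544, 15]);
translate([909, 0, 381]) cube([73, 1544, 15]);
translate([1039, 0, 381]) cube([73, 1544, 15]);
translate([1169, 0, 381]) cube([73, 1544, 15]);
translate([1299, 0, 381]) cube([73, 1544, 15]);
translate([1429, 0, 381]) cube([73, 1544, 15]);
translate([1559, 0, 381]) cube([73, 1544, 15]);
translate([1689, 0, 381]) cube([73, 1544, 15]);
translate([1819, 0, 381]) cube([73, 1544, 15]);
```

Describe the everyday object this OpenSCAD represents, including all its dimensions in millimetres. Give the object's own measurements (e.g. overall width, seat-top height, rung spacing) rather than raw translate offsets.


A bed frame 2022 mm long (x) by 1544 mm wide (y). Four 72×72 mm corner posts, 480 mm tall, at the corners of the footprint. Four rails of 26 mm thickness and 169 mm height run between adjacent posts with their undersides at z = 212 mm, their outer faces flush with the outside of the frame (the two x-running rails run between the posts' inner faces; the two y-running rails run between the posts' inner faces). 14 slats, each 73 mm wide (x) and 15 mm thick, lie across the top of the two x-running rails, running the full 1544 mm width of the frame in y; along x they sit between the end posts with a 57 mm gap after the −x posts and between neighbouring slats, leaving 58 mm before the +x posts.


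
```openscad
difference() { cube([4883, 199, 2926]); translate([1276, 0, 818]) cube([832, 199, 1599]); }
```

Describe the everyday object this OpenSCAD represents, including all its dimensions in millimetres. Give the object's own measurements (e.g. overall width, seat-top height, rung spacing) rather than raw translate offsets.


A wall 4883 mm long (x), 199 mm thick (y), 2926 mm tall, with a rectangular window opening cut through it. The opening is 832 mm wide and 1599 mm tall; its sill is at z = 818 mm and its near (−x) edge is 1276 mm from the wall's −x end. The opening passes through the full wall thickness.


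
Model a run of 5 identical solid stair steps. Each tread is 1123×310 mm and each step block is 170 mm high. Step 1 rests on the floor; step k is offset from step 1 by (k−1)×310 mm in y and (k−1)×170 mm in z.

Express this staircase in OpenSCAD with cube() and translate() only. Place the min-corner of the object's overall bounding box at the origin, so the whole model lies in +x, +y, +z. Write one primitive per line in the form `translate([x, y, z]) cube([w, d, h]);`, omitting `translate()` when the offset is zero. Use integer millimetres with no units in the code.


cube([1123, 310, 170]);
translate([0, 310, 170]) cube([1123, 310, 170]);
translate([0, 620, 340]) cube([1123, 310, 170]);
translate([0, 930, 510]) cube([1123, 310, 170]);
translate([0, 1240, 680]) cube([1123, 310, 170]);


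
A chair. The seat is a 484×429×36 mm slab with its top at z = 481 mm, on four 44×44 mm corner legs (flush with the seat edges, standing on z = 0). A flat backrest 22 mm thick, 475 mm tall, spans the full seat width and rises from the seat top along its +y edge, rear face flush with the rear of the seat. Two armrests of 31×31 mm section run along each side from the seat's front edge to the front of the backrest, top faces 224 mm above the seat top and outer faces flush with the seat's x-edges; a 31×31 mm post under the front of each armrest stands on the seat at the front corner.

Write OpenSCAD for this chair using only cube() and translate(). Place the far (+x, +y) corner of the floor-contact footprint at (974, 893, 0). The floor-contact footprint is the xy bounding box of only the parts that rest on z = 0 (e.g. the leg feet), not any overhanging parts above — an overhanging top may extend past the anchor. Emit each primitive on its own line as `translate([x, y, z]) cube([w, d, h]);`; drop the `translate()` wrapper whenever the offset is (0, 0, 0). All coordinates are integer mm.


translate([490, 464, 445]) cube([484, 429, 36]);
translate([490, 464, 0]) cube([44, 44, 445]);
translate([930, 464, 0]) cube([44, 44, 445]);
translate([490, 849, 0]) cube([44, 44, 445]);
translate([930, 849, 0]) cube([44, 44, 445]);
translate([490, 871, 481]) cube([484, 22, 475]);
translate([490, 464, 674]) cube([31, 407, 31]);
translate([943, 464, 674]) cube([31, 407, 31]);
translate([490, 464, 481]) cube([31, 31, 193]);
translate([943, 464, 481]) cube([31, 31, 193]);


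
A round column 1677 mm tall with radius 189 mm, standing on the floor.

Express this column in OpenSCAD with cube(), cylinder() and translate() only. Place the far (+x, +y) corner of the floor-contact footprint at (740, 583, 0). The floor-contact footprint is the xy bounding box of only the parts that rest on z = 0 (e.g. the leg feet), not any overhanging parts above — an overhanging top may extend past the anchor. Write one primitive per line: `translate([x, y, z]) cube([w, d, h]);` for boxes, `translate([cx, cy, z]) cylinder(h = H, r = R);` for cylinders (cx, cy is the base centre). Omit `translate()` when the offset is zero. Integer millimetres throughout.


translate([551, 394, 0]) cylinder(h = 1677, r = 189);


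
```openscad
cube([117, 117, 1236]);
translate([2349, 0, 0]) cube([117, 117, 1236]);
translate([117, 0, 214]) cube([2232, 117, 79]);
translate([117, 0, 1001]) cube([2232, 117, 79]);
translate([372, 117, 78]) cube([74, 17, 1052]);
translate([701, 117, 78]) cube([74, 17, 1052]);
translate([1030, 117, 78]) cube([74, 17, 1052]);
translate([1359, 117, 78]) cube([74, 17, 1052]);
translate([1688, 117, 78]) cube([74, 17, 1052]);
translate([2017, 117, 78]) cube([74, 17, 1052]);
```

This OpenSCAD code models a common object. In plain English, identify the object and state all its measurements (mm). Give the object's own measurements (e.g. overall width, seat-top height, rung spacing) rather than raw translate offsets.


A fence section. Two 117×117 mm posts, 1236 mm tall, stand on the floor with a clear span of 2232 mm between their inner faces. Two horizontal rails of 117×79 mm section span the gap between the posts with their undersides at z = 214 mm and z = 1001 mm, flush with the posts' −y face. 6 pickets, each 74 mm wide, 17 mm thick and 1052 mm tall, are fixed to the +y face of the rails with their bottoms at z = 78 mm, spaced across the span with a 255 mm gap after the −x post and between neighbouring pickets, with 258 mm left before the +x post.
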